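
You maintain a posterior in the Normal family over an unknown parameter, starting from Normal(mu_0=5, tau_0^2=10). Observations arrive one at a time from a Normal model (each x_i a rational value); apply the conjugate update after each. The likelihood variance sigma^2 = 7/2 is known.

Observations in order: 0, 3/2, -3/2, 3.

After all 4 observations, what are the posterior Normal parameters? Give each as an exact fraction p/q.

obs 1: x=0 → posterior Normal(35/27, 70/27)
obs 2: x=3/2 → posterior Normal(65/47, 70/47)
obs 3: x=-3/2 → posterior Normal(35/67, 70/67)
obs 4: x=3 → posterior Normal(95/87, 70/87)

mu_0=95/87, tau_0^2=70/87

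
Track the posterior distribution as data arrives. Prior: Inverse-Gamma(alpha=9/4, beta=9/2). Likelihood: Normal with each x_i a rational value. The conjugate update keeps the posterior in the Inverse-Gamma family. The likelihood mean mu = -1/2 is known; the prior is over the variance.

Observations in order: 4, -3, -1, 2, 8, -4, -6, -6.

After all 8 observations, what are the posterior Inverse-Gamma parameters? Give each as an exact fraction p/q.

obs 1: x=4 → posterior Inverse-Gamma(11/4, 117/8)
obs 2: x=-3 → posterior Inverse-Gamma(13/4, 71/4)
obs 3: x=-1 → posterior Inverse-Gamma(15/4, 143/8)
obs 4: x=2 → posterior Inverse-Gamma(17/4, 21)
obs 5: x=8 → posterior Inverse-Gamma(19/4, 457/8)
obs 6: x=-4 → posterior Inverse-Gamma(21/4, 253/4)
obs 7: x=-6 → posterior Inverse-Gamma(23/4, 627/8)
obs 8: x=-6 → posterior Inverse-Gamma(25/4, 187/2)

alpha=25/4, beta=187/2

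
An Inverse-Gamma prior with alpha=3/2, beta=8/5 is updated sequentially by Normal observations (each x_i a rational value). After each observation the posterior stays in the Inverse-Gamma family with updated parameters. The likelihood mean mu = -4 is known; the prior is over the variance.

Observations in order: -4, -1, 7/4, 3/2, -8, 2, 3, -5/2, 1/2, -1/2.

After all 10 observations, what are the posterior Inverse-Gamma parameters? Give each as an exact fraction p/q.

obs 1: x=-4 → posterior Inverse-Gamma(2, 8/5)
obs 2: x=-1 → posterior Inverse-Gamma(5/2, 61/10)
obs 3: x=7/4 → posterior Inverse-Gamma(3, 3621/160)
obs 4: x=3/2 → posterior Inverse-Gamma(7/2, 6041/160)
obs 5: x=-8 → posterior Inverse-Gamma(4, 7321/160)
obs 6: x=2 → posterior Inverse-Gamma(9/2, 10201/160)
obs 7: x=3 → posterior Inverse-Gamma(5, 14121/160)
obs 8: x=-5/2 → posterior Inverse-Gamma(11/2, 14301/160)
obs 9: x=1/2 → posterior Inverse-Gamma(6, 15921/160)
obs 10: x=-1/2 → posterior Inverse-Gamma(13/2, 16901/160)

alpha=13/2, beta=16901/160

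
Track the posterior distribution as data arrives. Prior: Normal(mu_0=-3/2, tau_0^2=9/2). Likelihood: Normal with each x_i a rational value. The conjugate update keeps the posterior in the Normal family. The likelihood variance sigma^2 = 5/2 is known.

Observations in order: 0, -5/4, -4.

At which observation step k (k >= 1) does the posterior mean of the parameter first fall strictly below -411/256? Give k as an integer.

obs 1: x=0 → posterior Normal(-15/28, 45/28)
obs 2: x=-5/4 → posterior Normal(-75/92, 45/46)
obs 3: x=-4 → posterior Normal(-219/128, 45/64)

k = 3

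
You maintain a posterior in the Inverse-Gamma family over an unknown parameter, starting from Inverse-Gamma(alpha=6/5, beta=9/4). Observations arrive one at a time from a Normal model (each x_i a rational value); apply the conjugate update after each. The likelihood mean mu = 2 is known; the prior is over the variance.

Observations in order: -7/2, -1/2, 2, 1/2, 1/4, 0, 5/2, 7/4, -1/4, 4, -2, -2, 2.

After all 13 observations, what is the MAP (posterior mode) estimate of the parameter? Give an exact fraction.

2445/464

obs 1: x=-7/2 → posterior Inverse-Gamma(17/10, 139/8)
obs 2: x=-1/2 → posterior Inverse-Gamma(11/5, 41/2)
obs 3: x=2 → posterior Inverse-Gamma(27/10, 41/2)
obs 4: x=1/2 → posterior Inverse-Gamma(16/5, 173/8)
obs 5: x=1/4 → posterior Inverse-Gamma(37/10, 741/32)
obs 6: x=0 → posterior Inverse-Gamma(21/5, 805/32)
obs 7: x=5/2 → posterior Inverse-Gamma(47/10, 809/32)
obs 8: x=7/4 → posterior Inverse-Gamma(26/5, 405/16)
obs 9: x=-1/4 → posterior Inverse-Gamma(57/10, 891/32)
obs 10: x=4 → posterior Inverse-Gamma(31/5, 955/32)
obs 11: x=-2 → posterior Inverse-Gamma(67/10, 1211/32)
obs 12: x=-2 → posterior Inverse-Gamma(36/5, 1467/32)
obs 13: x=2 → posterior Inverse-Gamma(77/10, 1467/32)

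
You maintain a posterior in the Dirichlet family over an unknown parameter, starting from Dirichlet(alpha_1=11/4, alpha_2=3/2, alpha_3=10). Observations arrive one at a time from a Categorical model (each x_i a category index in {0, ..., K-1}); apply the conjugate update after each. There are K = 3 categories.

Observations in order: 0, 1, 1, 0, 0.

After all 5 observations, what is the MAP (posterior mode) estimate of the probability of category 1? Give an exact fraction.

obs 1: x=0 → posterior Dirichlet(15/4, 3/2, 10)
obs 2: x=1 → posterior Dirichlet(15/4, 5/2, 10)
obs 3: x=1 → posterior Dirichlet(15/4, 7/2, 10)
obs 4: x=0 → posterior Dirichlet(19/4, 7/2, 10)
obs 5: x=0 → posterior Dirichlet(23/4, 7/2, 10)

2/13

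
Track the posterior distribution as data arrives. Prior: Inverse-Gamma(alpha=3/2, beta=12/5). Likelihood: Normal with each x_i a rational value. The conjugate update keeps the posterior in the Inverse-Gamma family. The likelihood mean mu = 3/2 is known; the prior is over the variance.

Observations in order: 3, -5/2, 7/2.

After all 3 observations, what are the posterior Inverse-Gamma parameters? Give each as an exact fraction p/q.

obs 1: x=3 → posterior Inverse-Gamma(2, 141/40)
obs 2: x=-5/2 → posterior Inverse-Gamma(5/2, 461/40)
obs 3: x=7/2 → posterior Inverse-Gamma(3, 541/40)

alpha=3, beta=541/40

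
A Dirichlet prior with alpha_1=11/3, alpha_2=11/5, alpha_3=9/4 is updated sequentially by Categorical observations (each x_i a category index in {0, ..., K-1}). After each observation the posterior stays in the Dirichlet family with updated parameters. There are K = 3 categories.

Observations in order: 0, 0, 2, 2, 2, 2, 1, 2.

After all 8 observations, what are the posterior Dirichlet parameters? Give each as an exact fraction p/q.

alpha_1=17/3, alpha_2=16/5, alpha_3=29/4

obs 1: x=0 → posterior Dirichlet(14/3, 11/5, 9/4)
obs 2: x=0 → posterior Dirichlet(17/3, 11/5, 9/4)
obs 3: x=2 → posterior Dirichlet(17/3, 11/5, 13/4)
obs 4: x=2 → posterior Dirichlet(17/3, 11/5, 17/4)
obs 5: x=2 → posterior Dirichlet(17/3, 11/5, 21/4)
obs 6: x=2 → posterior Dirichlet(17/3, 11/5, 25/4)
obs 7: x=1 → posterior Dirichlet(17/3, 16/5, 25/4)
obs 8: x=2 → posterior Dirichlet(17/3, 16/5, 29/4)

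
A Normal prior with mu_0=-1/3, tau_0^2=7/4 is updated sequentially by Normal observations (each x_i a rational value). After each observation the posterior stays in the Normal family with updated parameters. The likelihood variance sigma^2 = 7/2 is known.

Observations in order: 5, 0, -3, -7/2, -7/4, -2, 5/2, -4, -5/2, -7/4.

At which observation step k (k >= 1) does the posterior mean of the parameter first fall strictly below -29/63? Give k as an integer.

k = 5

obs 1: x=5 → posterior Normal(13/9, 7/6)
obs 2: x=0 → posterior Normal(13/12, 7/8)
obs 3: x=-3 → posterior Normal(4/15, 7/10)
obs 4: x=-7/2 → posterior Normal(-13/36, 7/12)
obs 5: x=-7/4 → posterior Normal(-47/84, 1/2)
obs 6: x=-2 → posterior Normal(-71/96, 7/16)
obs 7: x=5/2 → posterior Normal(-41/108, 7/18)
obs 8: x=-4 → posterior Normal(-89/120, 7/20)
obs 9: x=-5/2 → posterior Normal(-119/132, 7/22)
obs 10: x=-7/4 → posterior Normal(-35/36, 7/24)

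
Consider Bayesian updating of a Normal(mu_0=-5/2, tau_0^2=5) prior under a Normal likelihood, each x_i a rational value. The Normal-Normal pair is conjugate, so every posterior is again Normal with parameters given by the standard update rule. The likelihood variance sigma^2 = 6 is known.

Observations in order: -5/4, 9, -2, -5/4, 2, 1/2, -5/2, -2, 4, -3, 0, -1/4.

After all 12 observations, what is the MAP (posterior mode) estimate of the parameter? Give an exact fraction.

5/264

obs 1: x=-5/4 → posterior Normal(-85/44, 30/11)
obs 2: x=9 → posterior Normal(95/64, 15/8)
obs 3: x=-2 → posterior Normal(55/84, 10/7)
obs 4: x=-5/4 → posterior Normal(15/52, 15/13)
obs 5: x=2 → posterior Normal(35/62, 30/31)
obs 6: x=1/2 → posterior Normal(5/9, 5/6)
obs 7: x=-5/2 → posterior Normal(15/82, 30/41)
obs 8: x=-2 → posterior Normal(-5/92, 15/23)
obs 9: x=4 → posterior Normal(35/102, 10/17)
obs 10: x=-3 → posterior Normal(5/112, 15/28)
obs 11: x=0 → posterior Normal(5/122, 30/61)
obs 12: x=-1/4 → posterior Normal(5/264, 5/11)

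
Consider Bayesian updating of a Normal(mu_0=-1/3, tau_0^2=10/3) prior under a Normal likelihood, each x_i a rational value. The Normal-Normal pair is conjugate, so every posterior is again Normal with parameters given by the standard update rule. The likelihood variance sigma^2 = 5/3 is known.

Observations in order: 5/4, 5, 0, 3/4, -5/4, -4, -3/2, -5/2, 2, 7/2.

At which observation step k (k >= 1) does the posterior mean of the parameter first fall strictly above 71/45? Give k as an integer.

k = 2

obs 1: x=5/4 → posterior Normal(13/18, 10/9)
obs 2: x=5 → posterior Normal(73/30, 2/3)
obs 3: x=0 → posterior Normal(73/42, 10/21)
obs 4: x=3/4 → posterior Normal(41/27, 10/27)
obs 5: x=-5/4 → posterior Normal(67/66, 10/33)
obs 6: x=-4 → posterior Normal(19/78, 10/39)
obs 7: x=-3/2 → posterior Normal(1/90, 2/9)
obs 8: x=-5/2 → posterior Normal(-29/102, 10/51)
obs 9: x=2 → posterior Normal(-5/114, 10/57)
obs 10: x=7/2 → posterior Normal(37/126, 10/63)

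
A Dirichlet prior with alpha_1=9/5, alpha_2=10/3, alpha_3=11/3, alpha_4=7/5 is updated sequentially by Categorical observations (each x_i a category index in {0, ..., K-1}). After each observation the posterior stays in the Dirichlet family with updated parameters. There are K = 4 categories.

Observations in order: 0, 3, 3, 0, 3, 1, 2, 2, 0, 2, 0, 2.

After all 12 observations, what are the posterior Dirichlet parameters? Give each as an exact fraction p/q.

alpha_1=29/5, alpha_2=13/3, alpha_3=23/3, alpha_4=22/5

obs 1: x=0 → posterior Dirichlet(14/5, 10/3, 11/3, 7/5)
obs 2: x=3 → posterior Dirichlet(14/5, 10/3, 11/3, 12/5)
obs 3: x=3 → posterior Dirichlet(14/5, 10/3, 11/3, 17/5)
obs 4: x=0 → posterior Dirichlet(19/5, 10/3, 11/3, 17/5)
obs 5: x=3 → posterior Dirichlet(19/5, 10/3, 11/3, 22/5)
obs 6: x=1 → posterior Dirichlet(19/5, 13/3, 11/3, 22/5)
obs 7: x=2 → posterior Dirichlet(19/5, 13/3, 14/3, 22/5)
obs 8: x=2 → posterior Dirichlet(19/5, 13/3, 17/3, 22/5)
obs 9: x=0 → posterior Dirichlet(24/5, 13/3, 17/3, 22/5)
obs 10: x=2 → posterior Dirichlet(24/5, 13/3, 20/3, 22/5)
obs 11: x=0 → posterior Dirichlet(29/5, 13/3, 20/3, 22/5)
obs 12: x=2 → posterior Dirichlet(29/5, 13/3, 23/3, 22/5)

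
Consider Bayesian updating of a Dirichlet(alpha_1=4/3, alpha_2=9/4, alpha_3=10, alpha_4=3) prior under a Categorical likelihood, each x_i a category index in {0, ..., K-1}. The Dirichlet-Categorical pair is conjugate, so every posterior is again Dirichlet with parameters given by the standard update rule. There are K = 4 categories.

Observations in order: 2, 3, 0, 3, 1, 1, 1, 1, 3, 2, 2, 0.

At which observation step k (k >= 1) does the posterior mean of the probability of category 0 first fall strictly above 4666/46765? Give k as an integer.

obs 1: x=2 → posterior Dirichlet(4/3, 9/4, 11, 3)
obs 2: x=3 → posterior Dirichlet(4/3, 9/4, 11, 4)
obs 3: x=0 → posterior Dirichlet(7/3, 9/4, 11, 4)
obs 4: x=3 → posterior Dirichlet(7/3, 9/4, 11, 5)
obs 5: x=1 → posterior Dirichlet(7/3, 13/4, 11, 5)
obs 6: x=1 → posterior Dirichlet(7/3, 17/4, 11, 5)
obs 7: x=1 → posterior Dirichlet(7/3, 21/4, 11, 5)
obs 8: x=1 → posterior Dirichlet(7/3, 25/4, 11, 5)
obs 9: x=3 → posterior Dirichlet(7/3, 25/4, 11, 6)
obs 10: x=2 → posterior Dirichlet(7/3, 25/4, 12, 6)
obs 11: x=2 → posterior Dirichlet(7/3, 25/4, 13, 6)
obs 12: x=0 → posterior Dirichlet(10/3, 25/4, 13, 6)

k = 3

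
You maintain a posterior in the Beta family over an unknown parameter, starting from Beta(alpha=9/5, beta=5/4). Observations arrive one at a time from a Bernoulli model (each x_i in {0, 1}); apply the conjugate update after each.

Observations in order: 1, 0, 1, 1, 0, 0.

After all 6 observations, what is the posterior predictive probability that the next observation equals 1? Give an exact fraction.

obs 1: x=1 → posterior Beta(14/5, 5/4)
obs 2: x=0 → posterior Beta(14/5, 9/4)
obs 3: x=1 → posterior Beta(19/5, 9/4)
obs 4: x=1 → posterior Beta(24/5, 9/4)
obs 5: x=0 → posterior Beta(24/5, 13/4)
obs 6: x=0 → posterior Beta(24/5, 17/4)

96/181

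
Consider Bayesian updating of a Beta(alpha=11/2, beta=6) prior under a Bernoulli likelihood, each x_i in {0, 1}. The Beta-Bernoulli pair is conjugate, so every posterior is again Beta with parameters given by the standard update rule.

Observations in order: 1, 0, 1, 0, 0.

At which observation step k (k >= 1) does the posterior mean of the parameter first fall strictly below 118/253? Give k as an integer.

k = 5

obs 1: x=1 → posterior Beta(13/2, 6)
obs 2: x=0 → posterior Beta(13/2, 7)
obs 3: x=1 → posterior Beta(15/2, 7)
obs 4: x=0 → posterior Beta(15/2, 8)
obs 5: x=0 → posterior Beta(15/2, 9)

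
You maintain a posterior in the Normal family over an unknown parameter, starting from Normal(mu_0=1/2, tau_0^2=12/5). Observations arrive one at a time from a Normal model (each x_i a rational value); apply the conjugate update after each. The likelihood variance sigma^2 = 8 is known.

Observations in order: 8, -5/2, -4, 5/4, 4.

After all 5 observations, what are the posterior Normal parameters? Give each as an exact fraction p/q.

mu_0=101/100, tau_0^2=24/25

obs 1: x=8 → posterior Normal(29/13, 24/13)
obs 2: x=-5/2 → posterior Normal(43/32, 3/2)
obs 3: x=-4 → posterior Normal(1/2, 24/19)
obs 4: x=5/4 → posterior Normal(53/88, 12/11)
obs 5: x=4 → posterior Normal(101/100, 24/25)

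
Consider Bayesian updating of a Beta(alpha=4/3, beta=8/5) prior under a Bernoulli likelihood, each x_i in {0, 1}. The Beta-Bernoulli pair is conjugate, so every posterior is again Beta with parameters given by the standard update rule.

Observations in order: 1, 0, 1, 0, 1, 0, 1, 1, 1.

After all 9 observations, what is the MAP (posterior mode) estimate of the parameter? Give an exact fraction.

95/149

obs 1: x=1 → posterior Beta(7/3, 8/5)
obs 2: x=0 → posterior Beta(7/3, 13/5)
obs 3: x=1 → posterior Beta(10/3, 13/5)
obs 4: x=0 → posterior Beta(10/3, 18/5)
obs 5: x=1 → posterior Beta(13/3, 18/5)
obs 6: x=0 → posterior Beta(13/3, 23/5)
obs 7: x=1 → posterior Beta(16/3, 23/5)
obs 8: x=1 → posterior Beta(19/3, 23/5)
obs 9: x=1 → posterior Beta(22/3, 23/5)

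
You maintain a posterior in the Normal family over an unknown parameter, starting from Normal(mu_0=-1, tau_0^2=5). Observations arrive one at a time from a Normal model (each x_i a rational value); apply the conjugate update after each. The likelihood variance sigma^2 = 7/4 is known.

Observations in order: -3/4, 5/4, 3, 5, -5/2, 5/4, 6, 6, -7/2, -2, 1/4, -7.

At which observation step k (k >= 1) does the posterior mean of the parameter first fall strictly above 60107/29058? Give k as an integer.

k = 8

obs 1: x=-3/4 → posterior Normal(-22/27, 35/27)
obs 2: x=5/4 → posterior Normal(3/47, 35/47)
obs 3: x=3 → posterior Normal(63/67, 35/67)
obs 4: x=5 → posterior Normal(163/87, 35/87)
obs 5: x=-5/2 → posterior Normal(113/107, 35/107)
obs 6: x=5/4 → posterior Normal(138/127, 35/127)
obs 7: x=6 → posterior Normal(86/49, 5/21)
obs 8: x=6 → posterior Normal(378/167, 35/167)
obs 9: x=-7/2 → posterior Normal(28/17, 35/187)
obs 10: x=-2 → posterior Normal(268/207, 35/207)
obs 11: x=1/4 → posterior Normal(273/227, 35/227)
obs 12: x=-7 → posterior Normal(7/13, 35/247)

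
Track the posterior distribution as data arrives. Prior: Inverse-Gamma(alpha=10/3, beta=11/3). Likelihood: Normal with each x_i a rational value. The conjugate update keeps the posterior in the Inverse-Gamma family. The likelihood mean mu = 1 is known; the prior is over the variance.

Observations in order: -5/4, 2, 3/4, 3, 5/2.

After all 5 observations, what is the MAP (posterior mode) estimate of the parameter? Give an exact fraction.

473/328

obs 1: x=-5/4 → posterior Inverse-Gamma(23/6, 595/96)
obs 2: x=2 → posterior Inverse-Gamma(13/3, 643/96)
obs 3: x=3/4 → posterior Inverse-Gamma(29/6, 323/48)
obs 4: x=3 → posterior Inverse-Gamma(16/3, 419/48)
obs 5: x=5/2 → posterior Inverse-Gamma(35/6, 473/48)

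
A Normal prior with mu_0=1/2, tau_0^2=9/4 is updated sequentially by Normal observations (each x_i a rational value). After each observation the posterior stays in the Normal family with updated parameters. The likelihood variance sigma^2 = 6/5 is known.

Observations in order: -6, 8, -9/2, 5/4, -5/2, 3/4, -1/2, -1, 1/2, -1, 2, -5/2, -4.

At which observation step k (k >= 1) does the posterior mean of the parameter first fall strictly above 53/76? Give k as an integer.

obs 1: x=-6 → posterior Normal(-86/23, 18/23)
obs 2: x=8 → posterior Normal(17/19, 9/19)
obs 3: x=-9/2 → posterior Normal(-67/106, 18/53)
obs 4: x=5/4 → posterior Normal(-59/272, 9/34)
obs 5: x=-5/2 → posterior Normal(-209/332, 18/83)
obs 6: x=3/4 → posterior Normal(-41/98, 9/49)
obs 7: x=-1/2 → posterior Normal(-97/226, 18/113)
obs 8: x=-1 → posterior Normal(-127/256, 9/64)
obs 9: x=1/2 → posterior Normal(-56/143, 18/143)
obs 10: x=-1 → posterior Normal(-71/158, 9/79)
obs 11: x=2 → posterior Normal(-41/173, 18/173)
obs 12: x=-5/2 → posterior Normal(-157/376, 9/94)
obs 13: x=-4 → posterior Normal(-277/406, 18/203)

k = 2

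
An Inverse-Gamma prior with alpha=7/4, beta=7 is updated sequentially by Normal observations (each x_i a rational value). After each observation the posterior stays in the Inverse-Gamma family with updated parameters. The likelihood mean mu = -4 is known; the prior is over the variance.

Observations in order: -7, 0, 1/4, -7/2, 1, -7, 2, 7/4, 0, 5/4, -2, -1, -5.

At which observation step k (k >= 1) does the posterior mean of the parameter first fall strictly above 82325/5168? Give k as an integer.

k = 8

obs 1: x=-7 → posterior Inverse-Gamma(9/4, 23/2)
obs 2: x=0 → posterior Inverse-Gamma(11/4, 39/2)
obs 3: x=1/4 → posterior Inverse-Gamma(13/4, 913/32)
obs 4: x=-7/2 → posterior Inverse-Gamma(15/4, 917/32)
obs 5: x=1 → posterior Inverse-Gamma(17/4, 1317/32)
obs 6: x=-7 → posterior Inverse-Gamma(19/4, 1461/32)
obs 7: x=2 → posterior Inverse-Gamma(21/4, 2037/32)
obs 8: x=7/4 → posterior Inverse-Gamma(23/4, 1283/16)
obs 9: x=0 → posterior Inverse-Gamma(25/4, 1411/16)
obs 10: x=5/4 → posterior Inverse-Gamma(27/4, 3263/32)
obs 11: x=-2 → posterior Inverse-Gamma(29/4, 3327/32)
obs 12: x=-1 → posterior Inverse-Gamma(31/4, 3471/32)
obs 13: x=-5 → posterior Inverse-Gamma(33/4, 3487/32)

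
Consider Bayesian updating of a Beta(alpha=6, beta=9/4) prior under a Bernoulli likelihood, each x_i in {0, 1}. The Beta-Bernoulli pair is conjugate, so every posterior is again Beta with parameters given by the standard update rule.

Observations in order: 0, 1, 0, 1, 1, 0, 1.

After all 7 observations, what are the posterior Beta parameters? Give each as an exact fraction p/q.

alpha=10, beta=21/4

obs 1: x=0 → posterior Beta(6, 13/4)
obs 2: x=1 → posterior Beta(7, 13/4)
obs 3: x=0 → posterior Beta(7, 17/4)
obs 4: x=1 → posterior Beta(8, 17/4)
obs 5: x=1 → posterior Beta(9, 17/4)
obs 6: x=0 → posterior Beta(9, 21/4)
obs 7: x=1 → posterior Beta(10, 21/4)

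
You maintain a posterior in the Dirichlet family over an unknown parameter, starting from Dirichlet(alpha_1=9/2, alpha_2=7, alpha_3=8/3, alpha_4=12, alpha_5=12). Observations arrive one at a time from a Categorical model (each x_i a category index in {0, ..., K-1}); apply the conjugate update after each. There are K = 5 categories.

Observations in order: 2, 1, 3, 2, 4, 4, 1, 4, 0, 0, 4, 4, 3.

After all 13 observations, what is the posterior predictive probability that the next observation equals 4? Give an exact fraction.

102/307

obs 1: x=2 → posterior Dirichlet(9/2, 7, 11/3, 12, 12)
obs 2: x=1 → posterior Dirichlet(9/2, 8, 11/3, 12, 12)
obs 3: x=3 → posterior Dirichlet(9/2, 8, 11/3, 13, 12)
obs 4: x=2 → posterior Dirichlet(9/2, 8, 14/3, 13, 12)
obs 5: x=4 → posterior Dirichlet(9/2, 8, 14/3, 13, 13)
obs 6: x=4 → posterior Dirichlet(9/2, 8, 14/3, 13, 14)
obs 7: x=1 → posterior Dirichlet(9/2, 9, 14/3, 13, 14)
obs 8: x=4 → posterior Dirichlet(9/2, 9, 14/3, 13, 15)
obs 9: x=0 → posterior Dirichlet(11/2, 9, 14/3, 13, 15)
obs 10: x=0 → posterior Dirichlet(13/2, 9, 14/3, 13, 15)
obs 11: x=4 → posterior Dirichlet(13/2, 9, 14/3, 13, 16)
obs 12: x=4 → posterior Dirichlet(13/2, 9, 14/3, 13, 17)
obs 13: x=3 → posterior Dirichlet(13/2, 9, 14/3, 14, 17)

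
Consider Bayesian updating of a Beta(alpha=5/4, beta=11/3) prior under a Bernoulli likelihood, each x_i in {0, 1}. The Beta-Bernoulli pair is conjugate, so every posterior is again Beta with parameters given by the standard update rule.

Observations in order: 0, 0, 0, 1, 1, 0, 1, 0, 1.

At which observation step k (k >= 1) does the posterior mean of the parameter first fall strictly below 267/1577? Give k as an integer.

obs 1: x=0 → posterior Beta(5/4, 14/3)
obs 2: x=0 → posterior Beta(5/4, 17/3)
obs 3: x=0 → posterior Beta(5/4, 20/3)
obs 4: x=1 → posterior Beta(9/4, 20/3)
obs 5: x=1 → posterior Beta(13/4, 20/3)
obs 6: x=0 → posterior Beta(13/4, 23/3)
obs 7: x=1 → posterior Beta(17/4, 23/3)
obs 8: x=0 → posterior Beta(17/4, 26/3)
obs 9: x=1 → posterior Beta(21/4, 26/3)

k = 3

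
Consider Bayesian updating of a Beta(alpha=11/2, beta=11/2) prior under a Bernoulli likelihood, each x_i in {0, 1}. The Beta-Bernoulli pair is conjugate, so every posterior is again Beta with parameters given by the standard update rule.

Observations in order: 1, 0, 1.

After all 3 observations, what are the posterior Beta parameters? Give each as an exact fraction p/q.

alpha=15/2, beta=13/2

obs 1: x=1 → posterior Beta(13/2, 11/2)
obs 2: x=0 → posterior Beta(13/2, 13/2)
obs 3: x=1 → posterior Beta(15/2, 13/2)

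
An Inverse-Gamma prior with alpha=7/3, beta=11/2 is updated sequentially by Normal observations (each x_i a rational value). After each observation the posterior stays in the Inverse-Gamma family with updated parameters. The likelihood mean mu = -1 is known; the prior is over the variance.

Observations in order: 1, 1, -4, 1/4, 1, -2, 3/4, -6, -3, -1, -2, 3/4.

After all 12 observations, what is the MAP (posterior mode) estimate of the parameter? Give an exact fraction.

obs 1: x=1 → posterior Inverse-Gamma(17/6, 15/2)
obs 2: x=1 → posterior Inverse-Gamma(10/3, 19/2)
obs 3: x=-4 → posterior Inverse-Gamma(23/6, 14)
obs 4: x=1/4 → posterior Inverse-Gamma(13/3, 473/32)
obs 5: x=1 → posterior Inverse-Gamma(29/6, 537/32)
obs 6: x=-2 → posterior Inverse-Gamma(16/3, 553/32)
obs 7: x=3/4 → posterior Inverse-Gamma(35/6, 301/16)
obs 8: x=-6 → posterior Inverse-Gamma(19/3, 501/16)
obs 9: x=-3 → posterior Inverse-Gamma(41/6, 533/16)
obs 10: x=-1 → posterior Inverse-Gamma(22/3, 533/16)
obs 11: x=-2 → posterior Inverse-Gamma(47/6, 541/16)
obs 12: x=3/4 → posterior Inverse-Gamma(25/3, 1131/32)

3393/896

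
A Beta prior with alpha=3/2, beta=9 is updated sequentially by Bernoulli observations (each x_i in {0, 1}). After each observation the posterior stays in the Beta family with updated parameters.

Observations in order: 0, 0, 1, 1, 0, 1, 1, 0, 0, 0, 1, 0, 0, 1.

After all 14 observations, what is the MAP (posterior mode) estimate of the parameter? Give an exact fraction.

13/45

obs 1: x=0 → posterior Beta(3/2, 10)
obs 2: x=0 → posterior Beta(3/2, 11)
obs 3: x=1 → posterior Beta(5/2, 11)
obs 4: x=1 → posterior Beta(7/2, 11)
obs 5: x=0 → posterior Beta(7/2, 12)
obs 6: x=1 → posterior Beta(9/2, 12)
obs 7: x=1 → posterior Beta(11/2, 12)
obs 8: x=0 → posterior Beta(11/2, 13)
obs 9: x=0 → posterior Beta(11/2, 14)
obs 10: x=0 → posterior Beta(11/2, 15)
obs 11: x=1 → posterior Beta(13/2, 15)
obs 12: x=0 → posterior Beta(13/2, 16)
obs 13: x=0 → posterior Beta(13/2, 17)
obs 14: x=1 → posterior Beta(15/2, 17)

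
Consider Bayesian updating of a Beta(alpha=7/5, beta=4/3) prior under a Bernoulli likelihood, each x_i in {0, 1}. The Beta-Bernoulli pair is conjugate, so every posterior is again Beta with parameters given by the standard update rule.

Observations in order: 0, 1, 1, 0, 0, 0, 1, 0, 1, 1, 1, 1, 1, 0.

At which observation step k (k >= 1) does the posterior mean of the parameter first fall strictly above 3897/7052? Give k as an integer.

obs 1: x=0 → posterior Beta(7/5, 7/3)
obs 2: x=1 → posterior Beta(12/5, 7/3)
obs 3: x=1 → posterior Beta(17/5, 7/3)
obs 4: x=0 → posterior Beta(17/5, 10/3)
obs 5: x=0 → posterior Beta(17/5, 13/3)
obs 6: x=0 → posterior Beta(17/5, 16/3)
obs 7: x=1 → posterior Beta(22/5, 16/3)
obs 8: x=0 → posterior Beta(22/5, 19/3)
obs 9: x=1 → posterior Beta(27/5, 19/3)
obs 10: x=1 → posterior Beta(32/5, 19/3)
obs 11: x=1 → posterior Beta(37/5, 19/3)
obs 12: x=1 → posterior Beta(42/5, 19/3)
obs 13: x=1 → posterior Beta(47/5, 19/3)
obs 14: x=0 → posterior Beta(47/5, 22/3)

k = 3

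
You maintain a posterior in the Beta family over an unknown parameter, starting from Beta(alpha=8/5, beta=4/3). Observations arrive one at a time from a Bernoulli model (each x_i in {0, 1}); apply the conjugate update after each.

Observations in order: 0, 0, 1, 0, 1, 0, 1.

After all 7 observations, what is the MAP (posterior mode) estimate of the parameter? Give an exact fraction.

54/119

obs 1: x=0 → posterior Beta(8/5, 7/3)
obs 2: x=0 → posterior Beta(8/5, 10/3)
obs 3: x=1 → posterior Beta(13/5, 10/3)
obs 4: x=0 → posterior Beta(13/5, 13/3)
obs 5: x=1 → posterior Beta(18/5, 13/3)
obs 6: x=0 → posterior Beta(18/5, 16/3)
obs 7: x=1 → posterior Beta(23/5, 16/3)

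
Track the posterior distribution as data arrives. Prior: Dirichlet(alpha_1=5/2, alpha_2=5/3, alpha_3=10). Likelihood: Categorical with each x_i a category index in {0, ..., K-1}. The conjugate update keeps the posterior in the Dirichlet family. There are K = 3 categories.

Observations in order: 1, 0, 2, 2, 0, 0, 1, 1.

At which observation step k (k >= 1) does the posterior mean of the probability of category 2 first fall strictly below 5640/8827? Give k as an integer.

k = 2

obs 1: x=1 → posterior Dirichlet(5/2, 8/3, 10)
obs 2: x=0 → posterior Dirichlet(7/2, 8/3, 10)
obs 3: x=2 → posterior Dirichlet(7/2, 8/3, 11)
obs 4: x=2 → posterior Dirichlet(7/2, 8/3, 12)
obs 5: x=0 → posterior Dirichlet(9/2, 8/3, 12)
obs 6: x=0 → posterior Dirichlet(11/2, 8/3, 12)
obs 7: x=1 → posterior Dirichlet(11/2, 11/3, 12)
obs 8: x=1 → posterior Dirichlet(11/2, 14/3, 12)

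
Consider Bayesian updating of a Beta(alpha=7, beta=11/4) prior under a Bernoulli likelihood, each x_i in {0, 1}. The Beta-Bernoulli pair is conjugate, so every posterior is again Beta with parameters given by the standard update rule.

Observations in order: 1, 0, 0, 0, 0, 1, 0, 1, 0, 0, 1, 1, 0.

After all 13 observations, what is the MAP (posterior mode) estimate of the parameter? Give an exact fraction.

44/83

obs 1: x=1 → posterior Beta(8, 11/4)
obs 2: x=0 → posterior Beta(8, 15/4)
obs 3: x=0 → posterior Beta(8, 19/4)
obs 4: x=0 → posterior Beta(8, 23/4)
obs 5: x=0 → posterior Beta(8, 27/4)
obs 6: x=1 → posterior Beta(9, 27/4)
obs 7: x=0 → posterior Beta(9, 31/4)
obs 8: x=1 → posterior Beta(10, 31/4)
obs 9: x=0 → posterior Beta(10, 35/4)
obs 10: x=0 → posterior Beta(10, 39/4)
obs 11: x=1 → posterior Beta(11, 39/4)
obs 12: x=1 → posterior Beta(12, 39/4)
obs 13: x=0 → posterior Beta(12, 43/4)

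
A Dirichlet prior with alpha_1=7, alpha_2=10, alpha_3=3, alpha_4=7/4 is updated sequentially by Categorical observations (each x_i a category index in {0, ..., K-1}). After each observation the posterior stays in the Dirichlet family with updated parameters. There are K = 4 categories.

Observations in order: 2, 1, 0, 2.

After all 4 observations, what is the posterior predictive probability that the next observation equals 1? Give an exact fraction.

obs 1: x=2 → posterior Dirichlet(7, 10, 4, 7/4)
obs 2: x=1 → posterior Dirichlet(7, 11, 4, 7/4)
obs 3: x=0 → posterior Dirichlet(8, 11, 4, 7/4)
obs 4: x=2 → posterior Dirichlet(8, 11, 5, 7/4)

44/103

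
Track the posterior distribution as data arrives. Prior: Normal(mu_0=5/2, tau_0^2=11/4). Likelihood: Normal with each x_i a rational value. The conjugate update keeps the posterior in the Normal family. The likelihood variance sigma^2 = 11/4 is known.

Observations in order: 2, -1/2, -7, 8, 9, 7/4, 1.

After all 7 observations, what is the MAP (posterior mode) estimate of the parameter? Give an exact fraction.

67/32

obs 1: x=2 → posterior Normal(9/4, 11/8)
obs 2: x=-1/2 → posterior Normal(4/3, 11/12)
obs 3: x=-7 → posterior Normal(-3/4, 11/16)
obs 4: x=8 → posterior Normal(1, 11/20)
obs 5: x=9 → posterior Normal(7/3, 11/24)
obs 6: x=7/4 → posterior Normal(9/4, 11/28)
obs 7: x=1 → posterior Normal(67/32, 11/32)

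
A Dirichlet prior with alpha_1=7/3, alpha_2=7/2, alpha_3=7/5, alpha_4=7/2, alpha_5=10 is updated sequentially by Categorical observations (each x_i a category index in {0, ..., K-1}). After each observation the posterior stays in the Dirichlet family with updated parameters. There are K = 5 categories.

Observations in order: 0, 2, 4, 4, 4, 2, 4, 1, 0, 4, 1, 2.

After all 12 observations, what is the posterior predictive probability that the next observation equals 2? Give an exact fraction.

obs 1: x=0 → posterior Dirichlet(10/3, 7/2, 7/5, 7/2, 10)
obs 2: x=2 → posterior Dirichlet(10/3, 7/2, 12/5, 7/2, 10)
obs 3: x=4 → posterior Dirichlet(10/3, 7/2, 12/5, 7/2, 11)
obs 4: x=4 → posterior Dirichlet(10/3, 7/2, 12/5, 7/2, 12)
obs 5: x=4 → posterior Dirichlet(10/3, 7/2, 12/5, 7/2, 13)
obs 6: x=2 → posterior Dirichlet(10/3, 7/2, 17/5, 7/2, 13)
obs 7: x=4 → posterior Dirichlet(10/3, 7/2, 17/5, 7/2, 14)
obs 8: x=1 → posterior Dirichlet(10/3, 9/2, 17/5, 7/2, 14)
obs 9: x=0 → posterior Dirichlet(13/3, 9/2, 17/5, 7/2, 14)
obs 10: x=4 → posterior Dirichlet(13/3, 9/2, 17/5, 7/2, 15)
obs 11: x=1 → posterior Dirichlet(13/3, 11/2, 17/5, 7/2, 15)
obs 12: x=2 → posterior Dirichlet(13/3, 11/2, 22/5, 7/2, 15)

66/491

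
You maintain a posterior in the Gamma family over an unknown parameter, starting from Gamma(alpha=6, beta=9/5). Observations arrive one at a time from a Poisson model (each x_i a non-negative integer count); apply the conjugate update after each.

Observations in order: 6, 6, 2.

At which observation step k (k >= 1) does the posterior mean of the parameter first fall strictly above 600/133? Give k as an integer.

k = 2

obs 1: x=6 → posterior Gamma(12, 14/5)
obs 2: x=6 → posterior Gamma(18, 19/5)
obs 3: x=2 → posterior Gamma(20, 24/5)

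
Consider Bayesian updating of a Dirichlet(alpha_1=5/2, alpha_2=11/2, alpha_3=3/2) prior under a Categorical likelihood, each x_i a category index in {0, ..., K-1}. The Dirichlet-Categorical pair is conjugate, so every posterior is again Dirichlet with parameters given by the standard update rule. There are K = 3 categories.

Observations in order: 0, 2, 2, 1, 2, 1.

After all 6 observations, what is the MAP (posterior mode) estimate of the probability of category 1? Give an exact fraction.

obs 1: x=0 → posterior Dirichlet(7/2, 11/2, 3/2)
obs 2: x=2 → posterior Dirichlet(7/2, 11/2, 5/2)
obs 3: x=2 → posterior Dirichlet(7/2, 11/2, 7/2)
obs 4: x=1 → posterior Dirichlet(7/2, 13/2, 7/2)
obs 5: x=2 → posterior Dirichlet(7/2, 13/2, 9/2)
obs 6: x=1 → posterior Dirichlet(7/2, 15/2, 9/2)

13/25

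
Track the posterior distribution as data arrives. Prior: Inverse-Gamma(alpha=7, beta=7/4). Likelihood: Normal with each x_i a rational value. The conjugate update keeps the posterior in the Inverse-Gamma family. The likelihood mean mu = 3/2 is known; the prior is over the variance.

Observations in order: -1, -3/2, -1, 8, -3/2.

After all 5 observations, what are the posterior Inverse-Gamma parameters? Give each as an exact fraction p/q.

obs 1: x=-1 → posterior Inverse-Gamma(15/2, 39/8)
obs 2: x=-3/2 → posterior Inverse-Gamma(8, 75/8)
obs 3: x=-1 → posterior Inverse-Gamma(17/2, 25/2)
obs 4: x=8 → posterior Inverse-Gamma(9, 269/8)
obs 5: x=-3/2 → posterior Inverse-Gamma(19/2, 305/8)

alpha=19/2, beta=305/8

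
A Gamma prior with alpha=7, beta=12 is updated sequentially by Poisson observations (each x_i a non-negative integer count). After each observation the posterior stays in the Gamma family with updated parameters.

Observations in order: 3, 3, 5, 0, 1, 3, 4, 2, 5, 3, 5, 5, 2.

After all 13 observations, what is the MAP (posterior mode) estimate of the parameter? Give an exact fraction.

obs 1: x=3 → posterior Gamma(10, 13)
obs 2: x=3 → posterior Gamma(13, 14)
obs 3: x=5 → posterior Gamma(18, 15)
obs 4: x=0 → posterior Gamma(18, 16)
obs 5: x=1 → posterior Gamma(19, 17)
obs 6: x=3 → posterior Gamma(22, 18)
obs 7: x=4 → posterior Gamma(26, 19)
obs 8: x=2 → posterior Gamma(28, 20)
obs 9: x=5 → posterior Gamma(33, 21)
obs 10: x=3 → posterior Gamma(36, 22)
obs 11: x=5 → posterior Gamma(41, 23)
obs 12: x=5 → posterior Gamma(46, 24)
obs 13: x=2 → posterior Gamma(48, 25)

47/25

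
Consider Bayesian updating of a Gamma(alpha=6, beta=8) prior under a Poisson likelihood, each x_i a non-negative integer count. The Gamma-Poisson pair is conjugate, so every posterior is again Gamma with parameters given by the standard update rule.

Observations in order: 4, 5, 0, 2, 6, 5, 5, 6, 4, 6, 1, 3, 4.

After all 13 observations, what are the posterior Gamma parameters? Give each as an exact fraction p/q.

obs 1: x=4 → posterior Gamma(10, 9)
obs 2: x=5 → posterior Gamma(15, 10)
obs 3: x=0 → posterior Gamma(15, 11)
obs 4: x=2 → posterior Gamma(17, 12)
obs 5: x=6 → posterior Gamma(23, 13)
obs 6: x=5 → posterior Gamma(28, 14)
obs 7: x=5 → posterior Gamma(33, 15)
obs 8: x=6 → posterior Gamma(39, 16)
obs 9: x=4 → posterior Gamma(43, 17)
obs 10: x=6 → posterior Gamma(49, 18)
obs 11: x=1 → posterior Gamma(50, 19)
obs 12: x=3 → posterior Gamma(53, 20)
obs 13: x=4 → posterior Gamma(57, 21)

alpha=57, beta=21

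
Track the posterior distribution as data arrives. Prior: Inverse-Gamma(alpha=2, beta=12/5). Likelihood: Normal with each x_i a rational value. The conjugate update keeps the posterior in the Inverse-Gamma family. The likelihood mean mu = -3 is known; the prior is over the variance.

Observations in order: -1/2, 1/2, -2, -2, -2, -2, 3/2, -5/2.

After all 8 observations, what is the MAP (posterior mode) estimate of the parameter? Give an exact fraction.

239/70

obs 1: x=-1/2 → posterior Inverse-Gamma(5/2, 221/40)
obs 2: x=1/2 → posterior Inverse-Gamma(3, 233/20)
obs 3: x=-2 → posterior Inverse-Gamma(7/2, 243/20)
obs 4: x=-2 → posterior Inverse-Gamma(4, 253/20)
obs 5: x=-2 → posterior Inverse-Gamma(9/2, 263/20)
obs 6: x=-2 → posterior Inverse-Gamma(5, 273/20)
obs 7: x=3/2 → posterior Inverse-Gamma(11/2, 951/40)
obs 8: x=-5/2 → posterior Inverse-Gamma(6, 239/10)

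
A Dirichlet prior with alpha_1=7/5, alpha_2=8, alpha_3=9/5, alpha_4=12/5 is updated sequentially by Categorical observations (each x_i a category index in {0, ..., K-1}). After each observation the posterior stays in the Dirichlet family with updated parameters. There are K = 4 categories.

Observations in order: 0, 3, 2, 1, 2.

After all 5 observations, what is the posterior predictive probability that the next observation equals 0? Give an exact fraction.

4/31

obs 1: x=0 → posterior Dirichlet(12/5, 8, 9/5, 12/5)
obs 2: x=3 → posterior Dirichlet(12/5, 8, 9/5, 17/5)
obs 3: x=2 → posterior Dirichlet(12/5, 8, 14/5, 17/5)
obs 4: x=1 → posterior Dirichlet(12/5, 9, 14/5, 17/5)
obs 5: x=2 → posterior Dirichlet(12/5, 9, 19/5, 17/5)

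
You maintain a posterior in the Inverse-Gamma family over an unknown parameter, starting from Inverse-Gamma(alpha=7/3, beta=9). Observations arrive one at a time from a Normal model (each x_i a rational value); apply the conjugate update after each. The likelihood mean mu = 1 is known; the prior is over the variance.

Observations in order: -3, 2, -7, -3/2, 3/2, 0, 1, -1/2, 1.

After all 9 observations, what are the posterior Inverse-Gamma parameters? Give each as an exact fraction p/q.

obs 1: x=-3 → posterior Inverse-Gamma(17/6, 17)
obs 2: x=2 → posterior Inverse-Gamma(10/3, 35/2)
obs 3: x=-7 → posterior Inverse-Gamma(23/6, 99/2)
obs 4: x=-3/2 → posterior Inverse-Gamma(13/3, 421/8)
obs 5: x=3/2 → posterior Inverse-Gamma(29/6, 211/4)
obs 6: x=0 → posterior Inverse-Gamma(16/3, 213/4)
obs 7: x=1 → posterior Inverse-Gamma(35/6, 213/4)
obs 8: x=-1/2 → posterior Inverse-Gamma(19/3, 435/8)
obs 9: x=1 → posterior Inverse-Gamma(41/6, 435/8)

alpha=41/6, beta=435/8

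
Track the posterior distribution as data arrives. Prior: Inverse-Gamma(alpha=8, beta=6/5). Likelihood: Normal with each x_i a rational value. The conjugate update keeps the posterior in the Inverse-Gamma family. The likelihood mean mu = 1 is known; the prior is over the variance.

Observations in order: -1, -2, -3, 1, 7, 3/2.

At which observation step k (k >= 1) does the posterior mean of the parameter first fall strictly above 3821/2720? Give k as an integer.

k = 3

obs 1: x=-1 → posterior Inverse-Gamma(17/2, 16/5)
obs 2: x=-2 → posterior Inverse-Gamma(9, 77/10)
obs 3: x=-3 → posterior Inverse-Gamma(19/2, 157/10)
obs 4: x=1 → posterior Inverse-Gamma(10, 157/10)
obs 5: x=7 → posterior Inverse-Gamma(21/2, 337/10)
obs 6: x=3/2 → posterior Inverse-Gamma(11, 1353/40)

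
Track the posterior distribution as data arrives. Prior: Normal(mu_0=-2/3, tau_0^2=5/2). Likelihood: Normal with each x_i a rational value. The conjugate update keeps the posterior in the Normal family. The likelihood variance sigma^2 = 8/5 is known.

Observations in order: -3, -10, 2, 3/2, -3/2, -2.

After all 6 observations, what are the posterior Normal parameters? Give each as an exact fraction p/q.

obs 1: x=-3 → posterior Normal(-257/123, 40/41)
obs 2: x=-10 → posterior Normal(-1007/198, 20/33)
obs 3: x=2 → posterior Normal(-857/273, 40/91)
obs 4: x=3/2 → posterior Normal(-1489/696, 10/29)
obs 5: x=-3/2 → posterior Normal(-857/423, 40/141)
obs 6: x=-2 → posterior Normal(-1007/498, 20/83)

mu_0=-1007/498, tau_0^2=20/83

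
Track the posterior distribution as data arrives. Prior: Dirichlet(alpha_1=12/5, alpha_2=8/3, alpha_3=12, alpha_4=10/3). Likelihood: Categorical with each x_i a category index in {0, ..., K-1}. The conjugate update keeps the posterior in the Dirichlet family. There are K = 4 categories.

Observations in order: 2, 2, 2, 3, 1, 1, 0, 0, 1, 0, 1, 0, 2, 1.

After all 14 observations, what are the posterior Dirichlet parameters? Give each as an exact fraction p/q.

obs 1: x=2 → posterior Dirichlet(12/5, 8/3, 13, 10/3)
obs 2: x=2 → posterior Dirichlet(12/5, 8/3, 14, 10/3)
obs 3: x=2 → posterior Dirichlet(12/5, 8/3, 15, 10/3)
obs 4: x=3 → posterior Dirichlet(12/5, 8/3, 15, 13/3)
obs 5: x=1 → posterior Dirichlet(12/5, 11/3, 15, 13/3)
obs 6: x=1 → posterior Dirichlet(12/5, 14/3, 15, 13/3)
obs 7: x=0 → posterior Dirichlet(17/5, 14/3, 15, 13/3)
obs 8: x=0 → posterior Dirichlet(22/5, 14/3, 15, 13/3)
obs 9: x=1 → posterior Dirichlet(22/5, 17/3, 15, 13/3)
obs 10: x=0 → posterior Dirichlet(27/5, 17/3, 15, 13/3)
obs 11: x=1 → posterior Dirichlet(27/5, 20/3, 15, 13/3)
obs 12: x=0 → posterior Dirichlet(32/5, 20/3, 15, 13/3)
obs 13: x=2 → posterior Dirichlet(32/5, 20/3, 16, 13/3)
obs 14: x=1 → posterior Dirichlet(32/5, 23/3, 16, 13/3)

alpha_1=32/5, alpha_2=23/3, alpha_3=16, alpha_4=13/3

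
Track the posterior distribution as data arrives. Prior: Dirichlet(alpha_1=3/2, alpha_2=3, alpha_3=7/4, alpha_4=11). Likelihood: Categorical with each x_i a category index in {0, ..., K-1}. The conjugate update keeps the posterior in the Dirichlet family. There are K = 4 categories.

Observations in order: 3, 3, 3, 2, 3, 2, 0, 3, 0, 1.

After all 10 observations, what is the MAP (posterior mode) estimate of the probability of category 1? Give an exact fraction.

obs 1: x=3 → posterior Dirichlet(3/2, 3, 7/4, 12)
obs 2: x=3 → posterior Dirichlet(3/2, 3, 7/4, 13)
obs 3: x=3 → posterior Dirichlet(3/2, 3, 7/4, 14)
obs 4: x=2 → posterior Dirichlet(3/2, 3, 11/4, 14)
obs 5: x=3 → posterior Dirichlet(3/2, 3, 11/4, 15)
obs 6: x=2 → posterior Dirichlet(3/2, 3, 15/4, 15)
obs 7: x=0 → posterior Dirichlet(5/2, 3, 15/4, 15)
obs 8: x=3 → posterior Dirichlet(5/2, 3, 15/4, 16)
obs 9: x=0 → posterior Dirichlet(7/2, 3, 15/4, 16)
obs 10: x=1 → posterior Dirichlet(7/2, 4, 15/4, 16)

4/31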